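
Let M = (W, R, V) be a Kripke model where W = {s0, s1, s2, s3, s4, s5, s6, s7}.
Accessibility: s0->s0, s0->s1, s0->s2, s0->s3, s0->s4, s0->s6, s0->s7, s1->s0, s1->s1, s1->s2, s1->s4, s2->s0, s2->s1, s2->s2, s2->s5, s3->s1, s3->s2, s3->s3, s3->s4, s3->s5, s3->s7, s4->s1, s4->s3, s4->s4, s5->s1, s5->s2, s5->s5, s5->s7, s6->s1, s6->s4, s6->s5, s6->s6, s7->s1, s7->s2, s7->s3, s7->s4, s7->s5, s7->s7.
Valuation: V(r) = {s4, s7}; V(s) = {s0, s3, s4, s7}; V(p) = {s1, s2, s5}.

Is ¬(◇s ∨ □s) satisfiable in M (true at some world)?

Let φ = ¬(◇s ∨ □s). Evaluate φ at each world:
  s0 (successors {s0, s1, s2, s3, s4, s6, s7}): φ is false.
  s1 (successors {s0, s1, s2, s4}): φ is false.
  s2 (successors {s0, s1, s2, s5}): φ is false.
  s3 (successors {s1, s2, s3, s4, s5, s7}): φ is false.
  s4 (successors {s1, s3, s4}): φ is false.
  s5 (successors {s1, s2, s5, s7}): φ is false.
  s6 (successors {s1, s4, s5, s6}): φ is false.
  s7 (successors {s1, s2, s3, s4, s5, s7}): φ is false.
For instance, at s2:
  At s2: ◇s ∨ □s is true, so ¬(◇s ∨ □s) is false.
    At s2: ◇s is true, □s is false, so ◇s ∨ □s is true.
      At s2: ◇s requires s at some successor in {s0, s1, s2, s5}.
        s holds at s0, so ◇s is true at s2.
      At s2: □s requires s at every successor {s0, s1, s2, s5}.
        s fails at s1, so □s is false at s2.

No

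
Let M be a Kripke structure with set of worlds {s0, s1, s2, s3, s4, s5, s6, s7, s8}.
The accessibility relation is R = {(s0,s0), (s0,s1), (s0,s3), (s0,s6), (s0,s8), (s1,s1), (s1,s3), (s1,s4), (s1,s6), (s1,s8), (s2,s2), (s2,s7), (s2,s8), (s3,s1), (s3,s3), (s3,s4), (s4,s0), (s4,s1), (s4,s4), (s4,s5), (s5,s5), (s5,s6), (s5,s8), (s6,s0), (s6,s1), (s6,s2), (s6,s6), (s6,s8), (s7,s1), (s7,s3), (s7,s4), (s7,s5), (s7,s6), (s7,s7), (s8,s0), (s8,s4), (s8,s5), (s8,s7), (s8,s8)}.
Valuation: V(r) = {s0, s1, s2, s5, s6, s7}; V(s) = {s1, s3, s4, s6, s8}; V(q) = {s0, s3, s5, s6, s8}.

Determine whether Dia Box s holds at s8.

At s8: Dia Box s requires Box s at some successor in {s0, s4, s5, s7, s8}.
  At s0: Box s is false.
  At s4: Box s is false.
  At s5: Box s is false.
  At s7: Box s is false.
  At s8: Box s is false.
So Dia Box s is false at s8.

No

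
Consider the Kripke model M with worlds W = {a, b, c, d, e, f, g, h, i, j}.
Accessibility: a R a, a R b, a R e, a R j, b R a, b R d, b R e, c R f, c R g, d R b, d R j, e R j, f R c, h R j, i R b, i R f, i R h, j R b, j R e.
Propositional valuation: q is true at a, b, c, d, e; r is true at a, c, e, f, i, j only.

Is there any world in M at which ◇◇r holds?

Yes

Let φ = ◇◇r. Evaluate φ at each world:
  a (successors {a, b, e, j}): φ is true.
  b (successors {a, d, e}): φ is true.
  c (successors {f, g}): φ is true.
  d (successors {b, j}): φ is true.
  e (successors {j}): φ is true.
  f (successors {c}): φ is true.
  g (successors ∅): φ is false.
  h (successors {j}): φ is true.
  i (successors {b, f, h}): φ is true.
  j (successors {b, e}): φ is true.
Detail at a (witness):
  At a: ◇◇r requires ◇r at some successor in {a, b, e, j}.
    ◇r holds at a, so ◇◇r is true at a.
      At a: ◇r requires r at some successor in {a, b, e, j}.
        r holds at a, so ◇r is true at a.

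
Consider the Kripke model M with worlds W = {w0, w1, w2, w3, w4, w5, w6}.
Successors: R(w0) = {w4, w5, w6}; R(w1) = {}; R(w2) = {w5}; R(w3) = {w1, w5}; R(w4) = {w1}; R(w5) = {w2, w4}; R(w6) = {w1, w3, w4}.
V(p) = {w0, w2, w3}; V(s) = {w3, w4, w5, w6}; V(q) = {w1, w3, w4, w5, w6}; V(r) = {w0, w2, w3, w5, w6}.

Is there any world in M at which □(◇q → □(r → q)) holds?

Let φ = □(◇q → □(r → q)). Evaluate φ at each world:
  w0 (successors {w4, w5, w6}): φ is false.
  w1 (successors ∅): φ is true.
  w2 (successors {w5}): φ is false.
  w3 (successors {w1, w5}): φ is false.
  w4 (successors {w1}): φ is true.
  w5 (successors {w2, w4}): φ is true.
  w6 (successors {w1, w3, w4}): φ is true.
Detail at w1 (witness):
  At w1: no accessible worlds, so □(◇q → □(r → q)) holds vacuously.

Yes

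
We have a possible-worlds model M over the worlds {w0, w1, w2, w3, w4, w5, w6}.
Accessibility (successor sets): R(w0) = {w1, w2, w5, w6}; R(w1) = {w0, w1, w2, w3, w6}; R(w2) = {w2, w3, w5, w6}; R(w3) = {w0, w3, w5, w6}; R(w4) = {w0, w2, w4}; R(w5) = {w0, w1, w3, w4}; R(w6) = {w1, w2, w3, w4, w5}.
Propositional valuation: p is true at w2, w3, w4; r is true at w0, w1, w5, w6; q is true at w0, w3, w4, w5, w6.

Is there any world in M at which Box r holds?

No

Recall that Box ψ holds at a world iff ψ holds at every accessible world, and Dia ψ holds iff ψ holds at some accessible world.
Let φ = Box r. Evaluate φ at each world:
  w0 (successors {w1, w2, w5, w6}): φ is false.
  w1 (successors {w0, w1, w2, w3, w6}): φ is false.
  w2 (successors {w2, w3, w5, w6}): φ is false.
  w3 (successors {w0, w3, w5, w6}): φ is false.
  w4 (successors {w0, w2, w4}): φ is false.
  w5 (successors {w0, w1, w3, w4}): φ is false.
  w6 (successors {w1, w2, w3, w4, w5}): φ is false.
For instance, at w5:
  At w5: Box r requires r at every successor {w0, w1, w3, w4}.
    r fails at w3, so Box r is false at w5.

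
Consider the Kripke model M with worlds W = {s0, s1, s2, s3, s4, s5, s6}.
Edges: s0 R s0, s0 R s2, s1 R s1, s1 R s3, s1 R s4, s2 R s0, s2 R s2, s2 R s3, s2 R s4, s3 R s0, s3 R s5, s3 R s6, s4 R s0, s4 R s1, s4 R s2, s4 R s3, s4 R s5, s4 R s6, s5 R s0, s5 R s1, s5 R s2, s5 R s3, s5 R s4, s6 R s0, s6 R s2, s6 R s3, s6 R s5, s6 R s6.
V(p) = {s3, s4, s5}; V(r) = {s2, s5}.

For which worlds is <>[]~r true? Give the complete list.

s1, s4, s5

Let φ = <>[]~r. Evaluate φ at each world:
  s0 (successors {s0, s2}): φ is false.
  s1 (successors {s1, s3, s4}): φ is true.
  s2 (successors {s0, s2, s3, s4}): φ is false.
  s3 (successors {s0, s5, s6}): φ is false.
  s4 (successors {s0, s1, s2, s3, s5, s6}): φ is true.
  s5 (successors {s0, s1, s2, s3, s4}): φ is true.
  s6 (successors {s0, s2, s3, s5, s6}): φ is false.
For instance, at s3:
  At s3: <>[]~r requires []~r at some successor in {s0, s5, s6}.
    At s0: []~r is false.
    At s5: []~r is false.
    At s6: []~r is false.
  So <>[]~r is false at s3.
Satisfying worlds: {s1, s4, s5}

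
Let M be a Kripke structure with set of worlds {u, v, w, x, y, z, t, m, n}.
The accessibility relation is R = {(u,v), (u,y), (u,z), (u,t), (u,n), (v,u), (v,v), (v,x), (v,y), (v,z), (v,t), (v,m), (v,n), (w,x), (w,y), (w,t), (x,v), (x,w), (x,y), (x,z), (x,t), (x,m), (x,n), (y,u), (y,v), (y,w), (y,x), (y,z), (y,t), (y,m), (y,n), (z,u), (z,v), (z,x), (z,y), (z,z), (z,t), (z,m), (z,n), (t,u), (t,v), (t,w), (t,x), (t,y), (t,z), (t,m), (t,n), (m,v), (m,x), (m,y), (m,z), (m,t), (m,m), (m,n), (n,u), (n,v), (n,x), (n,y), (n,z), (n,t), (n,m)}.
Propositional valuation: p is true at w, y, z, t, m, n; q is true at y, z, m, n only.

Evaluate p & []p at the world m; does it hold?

No

Recall that []ψ holds at a world iff ψ holds at every accessible world, and <>ψ holds iff ψ holds at some accessible world.
At m: p is true, []p is false, so p & []p is false.
  At m: []p requires p at every successor {v, x, y, z, t, m, n}.
    p fails at v, so []p is false at m.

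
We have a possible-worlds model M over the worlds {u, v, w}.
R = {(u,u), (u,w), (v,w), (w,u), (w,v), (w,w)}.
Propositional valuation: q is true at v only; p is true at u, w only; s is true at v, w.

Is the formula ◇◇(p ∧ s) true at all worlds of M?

Let φ = ◇◇(p ∧ s). Evaluate φ at each world:
  u (successors {u, w}): φ is true.
  v (successors {w}): φ is true.
  w (successors {u, v, w}): φ is true.
For instance, at u:
  At u: ◇◇(p ∧ s) requires ◇(p ∧ s) at some successor in {u, w}.
    ◇(p ∧ s) holds at u, so ◇◇(p ∧ s) is true at u.
      At u: ◇(p ∧ s) requires p ∧ s at some successor in {u, w}.
        p ∧ s holds at w, so ◇(p ∧ s) is true at u.

Yes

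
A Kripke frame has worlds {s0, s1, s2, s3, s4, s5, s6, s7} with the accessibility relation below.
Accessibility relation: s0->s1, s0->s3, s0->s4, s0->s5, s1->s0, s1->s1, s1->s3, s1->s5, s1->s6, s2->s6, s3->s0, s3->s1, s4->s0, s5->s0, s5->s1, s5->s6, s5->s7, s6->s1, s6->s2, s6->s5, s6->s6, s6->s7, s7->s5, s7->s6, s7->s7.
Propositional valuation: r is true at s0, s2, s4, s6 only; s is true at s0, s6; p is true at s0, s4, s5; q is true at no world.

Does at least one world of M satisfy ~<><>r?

Let φ = ~<><>r. Evaluate φ at each world:
  s0 (successors {s1, s3, s4, s5}): φ is false.
  s1 (successors {s0, s1, s3, s5, s6}): φ is false.
  s2 (successors {s6}): φ is false.
  s3 (successors {s0, s1}): φ is false.
  s4 (successors {s0}): φ is false.
  s5 (successors {s0, s1, s6, s7}): φ is false.
  s6 (successors {s1, s2, s5, s6, s7}): φ is false.
  s7 (successors {s5, s6, s7}): φ is false.
For instance, at s1:
  At s1: <><>r is true, so ~<><>r is false.
    At s1: <><>r requires <>r at some successor in {s0, s1, s3, s5, s6}.
      <>r holds at s0, so <><>r is true at s1.

No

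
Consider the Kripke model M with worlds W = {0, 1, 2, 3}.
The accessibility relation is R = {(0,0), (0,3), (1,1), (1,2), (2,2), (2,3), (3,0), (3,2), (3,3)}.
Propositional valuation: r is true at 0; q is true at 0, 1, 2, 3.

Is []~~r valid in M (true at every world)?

Let φ = []~~r. Evaluate φ at each world:
  0 (successors {0, 3}): φ is false.
  1 (successors {1, 2}): φ is false.
  2 (successors {2, 3}): φ is false.
  3 (successors {0, 2, 3}): φ is false.
Detail at 0 (counterexample):
  At 0: []~~r requires ~~r at every successor {0, 3}.
    ~~r fails at 3, so []~~r is false at 0.

No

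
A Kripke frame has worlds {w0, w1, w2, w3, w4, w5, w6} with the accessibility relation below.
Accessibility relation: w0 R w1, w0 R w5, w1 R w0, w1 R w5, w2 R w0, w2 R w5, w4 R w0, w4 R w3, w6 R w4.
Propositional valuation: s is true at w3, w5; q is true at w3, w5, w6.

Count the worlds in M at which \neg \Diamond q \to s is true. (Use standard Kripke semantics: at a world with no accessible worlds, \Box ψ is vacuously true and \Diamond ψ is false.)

6

Let φ = \neg \Diamond q \to s. Evaluate φ at each world:
  w0 (successors {w1, w5}): φ is true.
  w1 (successors {w0, w5}): φ is true.
  w2 (successors {w0, w5}): φ is true.
  w3 (successors ∅): φ is true.
  w4 (successors {w0, w3}): φ is true.
  w5 (successors ∅): φ is true.
  w6 (successors {w4}): φ is false.
For instance, at w4:
  At w4: \neg \Diamond q is false, s is false, so \neg \Diamond q \to s is true.
    At w4: \Diamond q is true, so \neg \Diamond q is false.
      At w4: \Diamond q requires q at some successor in {w0, w3}.
        q holds at w3, so \Diamond q is true at w4.
Satisfying worlds: {w0, w1, w2, w3, w4, w5}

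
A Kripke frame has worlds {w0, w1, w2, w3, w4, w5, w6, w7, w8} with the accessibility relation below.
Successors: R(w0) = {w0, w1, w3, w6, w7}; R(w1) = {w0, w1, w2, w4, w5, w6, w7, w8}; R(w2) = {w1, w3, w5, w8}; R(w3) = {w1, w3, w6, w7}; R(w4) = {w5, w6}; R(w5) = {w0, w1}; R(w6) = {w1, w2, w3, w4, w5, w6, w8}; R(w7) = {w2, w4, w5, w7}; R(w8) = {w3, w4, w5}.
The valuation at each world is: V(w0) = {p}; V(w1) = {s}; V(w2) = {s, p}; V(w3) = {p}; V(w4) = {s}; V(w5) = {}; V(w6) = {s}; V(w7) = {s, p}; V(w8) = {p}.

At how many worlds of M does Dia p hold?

Recall that Dia ψ holds at a world iff ψ holds at some accessible world.
Let φ = Dia p. Evaluate φ at each world:
  w0 (successors {w0, w1, w3, w6, w7}): φ is true.
  w1 (successors {w0, w1, w2, w4, w5, w6, w7, w8}): φ is true.
  w2 (successors {w1, w3, w5, w8}): φ is true.
  w3 (successors {w1, w3, w6, w7}): φ is true.
  w4 (successors {w5, w6}): φ is false.
  w5 (successors {w0, w1}): φ is true.
  w6 (successors {w1, w2, w3, w4, w5, w6, w8}): φ is true.
  w7 (successors {w2, w4, w5, w7}): φ is true.
  w8 (successors {w3, w4, w5}): φ is true.
For instance, at w4:
  At w4: Dia p requires p at some successor in {w5, w6}.
    At w5: p is false.
    At w6: p is false.
  So Dia p is false at w4.
Satisfying worlds: {w0, w1, w2, w3, w5, w6, w7, w8}

8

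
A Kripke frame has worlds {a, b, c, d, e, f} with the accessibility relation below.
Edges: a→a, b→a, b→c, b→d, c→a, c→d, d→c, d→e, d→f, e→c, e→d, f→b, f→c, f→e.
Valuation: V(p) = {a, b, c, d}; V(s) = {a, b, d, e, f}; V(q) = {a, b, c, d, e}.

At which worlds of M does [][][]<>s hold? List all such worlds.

Let φ = [][][]<>s. Evaluate φ at each world:
  a (successors {a}): φ is true.
  b (successors {a, c, d}): φ is true.
  c (successors {a, d}): φ is true.
  d (successors {c, e, f}): φ is true.
  e (successors {c, d}): φ is true.
  f (successors {b, c, e}): φ is true.
For instance, at c:
  At c: [][][]<>s requires [][]<>s at every successor {a, d}.
      At a: [][]<>s requires []<>s at every successor {a}.
        At a: []<>s is true.
      So [][]<>s is true at a.
      At d: [][]<>s requires []<>s at every successor {c, e, f}.
        At c: []<>s is true.
        At e: []<>s is true.
        At f: []<>s is true.
      So [][]<>s is true at d.
  So [][][]<>s is true at c.
Satisfying worlds: {a, b, c, d, e, f}

a, b, c, d, e, f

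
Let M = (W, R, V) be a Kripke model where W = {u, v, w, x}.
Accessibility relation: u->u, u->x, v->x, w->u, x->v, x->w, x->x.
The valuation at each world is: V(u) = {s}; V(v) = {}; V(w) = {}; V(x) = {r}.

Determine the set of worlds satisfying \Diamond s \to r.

Let φ = \Diamond s \to r. Evaluate φ at each world:
  u (successors {u, x}): φ is false.
  v (successors {x}): φ is true.
  w (successors {u}): φ is false.
  x (successors {v, w, x}): φ is true.
For instance, at v:
  At v: \Diamond s is false, r is false, so \Diamond s \to r is true.
    At v: \Diamond s requires s at some successor in {x}.
      At x: s is false.
    So \Diamond s is false at v.
Satisfying worlds: {v, x}

v, x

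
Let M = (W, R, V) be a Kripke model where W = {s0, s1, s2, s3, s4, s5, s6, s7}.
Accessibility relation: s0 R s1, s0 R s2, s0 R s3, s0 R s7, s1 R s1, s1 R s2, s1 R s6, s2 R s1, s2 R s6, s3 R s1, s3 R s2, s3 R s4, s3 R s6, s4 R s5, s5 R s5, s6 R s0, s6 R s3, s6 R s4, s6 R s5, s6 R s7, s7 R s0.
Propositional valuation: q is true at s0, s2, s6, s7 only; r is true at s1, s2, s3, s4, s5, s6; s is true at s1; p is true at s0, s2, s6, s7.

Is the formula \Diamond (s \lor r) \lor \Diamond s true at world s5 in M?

At s5: \Diamond (s \lor r) is true, \Diamond s is false, so \Diamond (s \lor r) \lor \Diamond s is true.
  At s5: \Diamond (s \lor r) requires s \lor r at some successor in {s5}.
    s \lor r holds at s5, so \Diamond (s \lor r) is true at s5.
  At s5: \Diamond s requires s at some successor in {s5}.
    At s5: s is false.
  So \Diamond s is false at s5.

Yes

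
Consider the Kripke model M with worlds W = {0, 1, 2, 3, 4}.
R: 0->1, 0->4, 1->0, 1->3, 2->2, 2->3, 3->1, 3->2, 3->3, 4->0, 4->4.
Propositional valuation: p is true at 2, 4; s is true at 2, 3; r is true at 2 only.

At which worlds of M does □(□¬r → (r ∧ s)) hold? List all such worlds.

Let φ = □(□¬r → (r ∧ s)). Evaluate φ at each world:
  0 (successors {1, 4}): φ is false.
  1 (successors {0, 3}): φ is false.
  2 (successors {2, 3}): φ is true.
  3 (successors {1, 2, 3}): φ is false.
  4 (successors {0, 4}): φ is false.
For instance, at 2:
  At 2: □(□¬r → (r ∧ s)) requires □¬r → (r ∧ s) at every successor {2, 3}.
      At 2: □¬r is false, r ∧ s is true, so □¬r → (r ∧ s) is true.
      At 3: □¬r is false, r ∧ s is false, so □¬r → (r ∧ s) is true.
  So □(□¬r → (r ∧ s)) is true at 2.
Satisfying worlds: {2}

2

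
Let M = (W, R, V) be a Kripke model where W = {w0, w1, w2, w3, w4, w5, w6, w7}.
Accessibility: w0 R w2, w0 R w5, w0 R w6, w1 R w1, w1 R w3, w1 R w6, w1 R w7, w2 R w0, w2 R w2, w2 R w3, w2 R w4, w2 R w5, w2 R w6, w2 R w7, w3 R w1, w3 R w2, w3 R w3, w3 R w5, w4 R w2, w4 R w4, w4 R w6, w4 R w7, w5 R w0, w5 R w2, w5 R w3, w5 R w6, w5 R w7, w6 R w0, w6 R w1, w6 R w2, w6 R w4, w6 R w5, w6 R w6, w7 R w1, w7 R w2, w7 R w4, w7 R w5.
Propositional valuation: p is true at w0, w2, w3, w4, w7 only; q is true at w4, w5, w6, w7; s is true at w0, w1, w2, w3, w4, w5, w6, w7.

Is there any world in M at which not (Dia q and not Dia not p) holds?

Recall that Dia ψ holds at a world iff ψ holds at some accessible world.
Let φ = not (Dia q and not Dia not p). Evaluate φ at each world:
  w0 (successors {w2, w5, w6}): φ is true.
  w1 (successors {w1, w3, w6, w7}): φ is true.
  w2 (successors {w0, w2, w3, w4, w5, w6, w7}): φ is true.
  w3 (successors {w1, w2, w3, w5}): φ is true.
  w4 (successors {w2, w4, w6, w7}): φ is true.
  w5 (successors {w0, w2, w3, w6, w7}): φ is true.
  w6 (successors {w0, w1, w2, w4, w5, w6}): φ is true.
  w7 (successors {w1, w2, w4, w5}): φ is true.
Detail at w0 (witness):
  At w0: Dia q and not Dia not p is false, so not (Dia q and not Dia not p) is true.
    At w0: Dia q is true, not Dia not p is false, so Dia q and not Dia not p is false.
      At w0: Dia q requires q at some successor in {w2, w5, w6}.
        q holds at w5, so Dia q is true at w0.
      At w0: Dia not p is true, so not Dia not p is false.

Yes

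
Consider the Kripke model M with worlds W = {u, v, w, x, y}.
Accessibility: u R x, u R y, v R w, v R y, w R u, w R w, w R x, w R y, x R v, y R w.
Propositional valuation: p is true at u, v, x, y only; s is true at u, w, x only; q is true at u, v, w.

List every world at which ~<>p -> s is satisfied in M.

Let φ = ~<>p -> s. Evaluate φ at each world:
  u (successors {x, y}): φ is true.
  v (successors {w, y}): φ is true.
  w (successors {u, w, x, y}): φ is true.
  x (successors {v}): φ is true.
  y (successors {w}): φ is false.
For instance, at w:
  At w: ~<>p is false, s is true, so ~<>p -> s is true.
    At w: <>p is true, so ~<>p is false.
      At w: <>p requires p at some successor in {u, w, x, y}.
        p holds at u, so <>p is true at w.
Satisfying worlds: {u, v, w, x}

u, v, w, x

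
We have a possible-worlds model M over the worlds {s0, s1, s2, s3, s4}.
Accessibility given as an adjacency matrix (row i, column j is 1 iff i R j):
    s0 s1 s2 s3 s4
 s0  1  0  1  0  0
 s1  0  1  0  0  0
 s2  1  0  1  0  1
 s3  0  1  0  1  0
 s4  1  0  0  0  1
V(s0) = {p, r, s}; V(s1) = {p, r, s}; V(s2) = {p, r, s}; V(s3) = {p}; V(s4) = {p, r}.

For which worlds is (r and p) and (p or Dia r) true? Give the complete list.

Let φ = (r and p) and (p or Dia r). Evaluate φ at each world:
  s0 (successors {s0, s2}): φ is true.
  s1 (successors {s1}): φ is true.
  s2 (successors {s0, s2, s4}): φ is true.
  s3 (successors {s1, s3}): φ is false.
  s4 (successors {s0, s4}): φ is true.
For instance, at s1:
  At s1: r and p is true, p or Dia r is true, so (r and p) and (p or Dia r) is true.
    At s1: p is true, Dia r is true, so p or Dia r is true.
      At s1: Dia r requires r at some successor in {s1}.
        r holds at s1, so Dia r is true at s1.
Satisfying worlds: {s0, s1, s2, s4}

s0, s1, s2, s4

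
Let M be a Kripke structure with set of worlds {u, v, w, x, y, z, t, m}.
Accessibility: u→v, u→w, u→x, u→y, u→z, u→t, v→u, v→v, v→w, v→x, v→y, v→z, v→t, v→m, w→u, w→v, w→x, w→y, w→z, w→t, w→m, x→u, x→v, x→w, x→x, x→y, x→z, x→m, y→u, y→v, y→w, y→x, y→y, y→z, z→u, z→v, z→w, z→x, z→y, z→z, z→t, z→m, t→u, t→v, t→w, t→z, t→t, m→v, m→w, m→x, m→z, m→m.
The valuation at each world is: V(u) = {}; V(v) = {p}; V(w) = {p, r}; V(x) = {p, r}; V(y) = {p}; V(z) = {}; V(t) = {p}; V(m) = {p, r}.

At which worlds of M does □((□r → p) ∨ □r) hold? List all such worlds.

u, v, w, x, y, z, t, m

Recall that □ψ holds at a world iff ψ holds at every accessible world, and ◇ψ holds iff ψ holds at some accessible world.
Let φ = □((□r → p) ∨ □r). Evaluate φ at each world:
  u (successors {v, w, x, y, z, t}): φ is true.
  v (successors {u, v, w, x, y, z, t, m}): φ is true.
  w (successors {u, v, x, y, z, t, m}): φ is true.
  x (successors {u, v, w, x, y, z, m}): φ is true.
  y (successors {u, v, w, x, y, z}): φ is true.
  z (successors {u, v, w, x, y, z, t, m}): φ is true.
  t (successors {u, v, w, z, t}): φ is true.
  m (successors {v, w, x, z, m}): φ is true.
For instance, at m:
  At m: □((□r → p) ∨ □r) requires (□r → p) ∨ □r at every successor {v, w, x, z, m}.
    At v: (□r → p) ∨ □r is true.
    At w: (□r → p) ∨ □r is true.
    At x: (□r → p) ∨ □r is true.
    At z: (□r → p) ∨ □r is true.
    At m: (□r → p) ∨ □r is true.
  So □((□r → p) ∨ □r) is true at m.
Satisfying worlds: {u, v, w, x, y, z, t, m}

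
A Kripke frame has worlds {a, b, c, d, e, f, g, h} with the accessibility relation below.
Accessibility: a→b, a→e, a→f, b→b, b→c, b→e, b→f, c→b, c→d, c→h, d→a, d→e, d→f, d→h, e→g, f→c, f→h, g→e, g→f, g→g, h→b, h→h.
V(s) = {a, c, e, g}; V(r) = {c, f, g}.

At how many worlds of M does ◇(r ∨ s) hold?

6

Let φ = ◇(r ∨ s). Evaluate φ at each world:
  a (successors {b, e, f}): φ is true.
  b (successors {b, c, e, f}): φ is true.
  c (successors {b, d, h}): φ is false.
  d (successors {a, e, f, h}): φ is true.
  e (successors {g}): φ is true.
  f (successors {c, h}): φ is true.
  g (successors {e, f, g}): φ is true.
  h (successors {b, h}): φ is false.
For instance, at g:
  At g: ◇(r ∨ s) requires r ∨ s at some successor in {e, f, g}.
    r ∨ s holds at e, so ◇(r ∨ s) is true at g.
Satisfying worlds: {a, b, d, e, f, g}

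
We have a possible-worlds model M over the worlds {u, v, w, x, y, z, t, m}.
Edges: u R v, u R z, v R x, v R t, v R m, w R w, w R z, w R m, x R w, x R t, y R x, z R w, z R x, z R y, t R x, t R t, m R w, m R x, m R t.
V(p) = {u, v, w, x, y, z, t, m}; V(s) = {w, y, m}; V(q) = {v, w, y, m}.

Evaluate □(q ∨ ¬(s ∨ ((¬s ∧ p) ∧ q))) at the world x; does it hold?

At x: □(q ∨ ¬(s ∨ ((¬s ∧ p) ∧ q))) requires q ∨ ¬(s ∨ ((¬s ∧ p) ∧ q)) at every successor {w, t}.
  At w: q ∨ ¬(s ∨ ((¬s ∧ p) ∧ q)) is true.
  At t: q ∨ ¬(s ∨ ((¬s ∧ p) ∧ q)) is true.
So □(q ∨ ¬(s ∨ ((¬s ∧ p) ∧ q))) is true at x.

Yes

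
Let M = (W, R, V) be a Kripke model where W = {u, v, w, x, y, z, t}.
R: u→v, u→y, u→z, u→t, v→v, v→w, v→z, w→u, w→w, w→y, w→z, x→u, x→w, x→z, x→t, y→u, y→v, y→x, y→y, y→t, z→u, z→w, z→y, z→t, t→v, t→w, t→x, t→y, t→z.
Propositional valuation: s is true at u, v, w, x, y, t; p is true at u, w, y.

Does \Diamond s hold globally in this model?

Yes

Let φ = \Diamond s. Evaluate φ at each world:
  u (successors {v, y, z, t}): φ is true.
  v (successors {v, w, z}): φ is true.
  w (successors {u, w, y, z}): φ is true.
  x (successors {u, w, z, t}): φ is true.
  y (successors {u, v, x, y, t}): φ is true.
  z (successors {u, w, y, t}): φ is true.
  t (successors {v, w, x, y, z}): φ is true.
For instance, at z:
  At z: \Diamond s requires s at some successor in {u, w, y, t}.
    s holds at u, so \Diamond s is true at z.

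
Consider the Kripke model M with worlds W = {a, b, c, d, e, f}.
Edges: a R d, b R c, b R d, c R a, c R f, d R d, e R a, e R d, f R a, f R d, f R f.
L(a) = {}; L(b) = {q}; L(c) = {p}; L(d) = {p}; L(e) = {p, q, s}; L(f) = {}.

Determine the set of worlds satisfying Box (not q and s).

Let φ = Box (not q and s). Evaluate φ at each world:
  a (successors {d}): φ is false.
  b (successors {c, d}): φ is false.
  c (successors {a, f}): φ is false.
  d (successors {d}): φ is false.
  e (successors {a, d}): φ is false.
  f (successors {a, d, f}): φ is false.
For instance, at e:
  At e: Box (not q and s) requires not q and s at every successor {a, d}.
    not q and s fails at a, so Box (not q and s) is false at e.
Satisfying worlds: none.

none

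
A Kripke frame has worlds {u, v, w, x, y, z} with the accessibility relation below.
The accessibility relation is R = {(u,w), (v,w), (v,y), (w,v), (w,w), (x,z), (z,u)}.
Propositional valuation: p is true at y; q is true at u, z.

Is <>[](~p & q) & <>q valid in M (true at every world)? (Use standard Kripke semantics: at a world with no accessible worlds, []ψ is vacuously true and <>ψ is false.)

No

Let φ = <>[](~p & q) & <>q. Evaluate φ at each world:
  u (successors {w}): φ is false.
  v (successors {w, y}): φ is false.
  w (successors {v, w}): φ is false.
  x (successors {z}): φ is true.
  y (successors ∅): φ is false.
  z (successors {u}): φ is false.
Detail at u (counterexample):
  At u: <>[](~p & q) is false, <>q is false, so <>[](~p & q) & <>q is false.
    At u: <>[](~p & q) requires [](~p & q) at some successor in {w}.
      At w: [](~p & q) is false.
    So <>[](~p & q) is false at u.
    At u: <>q requires q at some successor in {w}.
      At w: q is false.
    So <>q is false at u.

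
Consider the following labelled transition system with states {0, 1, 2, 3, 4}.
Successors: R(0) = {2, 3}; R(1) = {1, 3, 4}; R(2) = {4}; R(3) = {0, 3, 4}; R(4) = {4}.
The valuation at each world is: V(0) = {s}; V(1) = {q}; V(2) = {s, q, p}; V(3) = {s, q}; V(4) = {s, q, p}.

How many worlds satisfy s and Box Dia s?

Let φ = s and Box Dia s. Evaluate φ at each world:
  0 (successors {2, 3}): φ is true.
  1 (successors {1, 3, 4}): φ is false.
  2 (successors {4}): φ is true.
  3 (successors {0, 3, 4}): φ is true.
  4 (successors {4}): φ is true.
For instance, at 1:
  At 1: s is false, Box Dia s is true, so s and Box Dia s is false.
    At 1: Box Dia s requires Dia s at every successor {1, 3, 4}.
      At 1: Dia s is true.
      At 3: Dia s is true.
      At 4: Dia s is true.
    So Box Dia s is true at 1.
Satisfying worlds: {0, 2, 3, 4}

4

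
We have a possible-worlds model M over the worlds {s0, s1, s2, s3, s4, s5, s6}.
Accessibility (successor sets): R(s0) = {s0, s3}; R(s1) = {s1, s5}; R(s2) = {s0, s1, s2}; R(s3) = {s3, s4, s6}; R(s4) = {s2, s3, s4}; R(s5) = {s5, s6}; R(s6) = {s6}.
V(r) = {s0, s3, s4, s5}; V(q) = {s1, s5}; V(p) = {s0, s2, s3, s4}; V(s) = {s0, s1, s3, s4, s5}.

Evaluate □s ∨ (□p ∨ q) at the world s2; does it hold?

At s2: □s is false, □p ∨ q is false, so □s ∨ (□p ∨ q) is false.
  At s2: □s requires s at every successor {s0, s1, s2}.
    s fails at s2, so □s is false at s2.
  At s2: □p is false, q is false, so □p ∨ q is false.
    At s2: □p requires p at every successor {s0, s1, s2}.
      p fails at s1, so □p is false at s2.

No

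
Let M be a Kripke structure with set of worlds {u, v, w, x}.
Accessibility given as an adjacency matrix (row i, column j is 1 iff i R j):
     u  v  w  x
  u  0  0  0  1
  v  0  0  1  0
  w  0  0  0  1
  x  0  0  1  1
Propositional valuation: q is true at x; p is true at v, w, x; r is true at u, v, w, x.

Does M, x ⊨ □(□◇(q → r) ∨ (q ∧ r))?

Yes

At x: □(□◇(q → r) ∨ (q ∧ r)) requires □◇(q → r) ∨ (q ∧ r) at every successor {w, x}.
    At w: □◇(q → r) is true, q ∧ r is false, so □◇(q → r) ∨ (q ∧ r) is true.
      At w: □◇(q → r) requires ◇(q → r) at every successor {x}.
        At x: ◇(q → r) is true.
      So □◇(q → r) is true at w.
    At x: □◇(q → r) is true, q ∧ r is true, so □◇(q → r) ∨ (q ∧ r) is true.
      At x: □◇(q → r) requires ◇(q → r) at every successor {w, x}.
        At w: ◇(q → r) is true.
        At x: ◇(q → r) is true.
      So □◇(q → r) is true at x.
So □(□◇(q → r) ∨ (q ∧ r)) is true at x.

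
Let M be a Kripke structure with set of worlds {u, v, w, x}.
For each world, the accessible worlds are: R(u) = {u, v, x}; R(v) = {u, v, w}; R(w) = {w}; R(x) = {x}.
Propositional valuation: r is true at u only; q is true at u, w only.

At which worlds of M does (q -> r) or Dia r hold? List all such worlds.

u, v, x

Recall that Dia ψ holds at a world iff ψ holds at some accessible world.
Let φ = (q -> r) or Dia r. Evaluate φ at each world:
  u (successors {u, v, x}): φ is true.
  v (successors {u, v, w}): φ is true.
  w (successors {w}): φ is false.
  x (successors {x}): φ is true.
For instance, at w:
  At w: q -> r is false, Dia r is false, so (q -> r) or Dia r is false.
    At w: Dia r requires r at some successor in {w}.
      At w: r is false.
    So Dia r is false at w.
Satisfying worlds: {u, v, x}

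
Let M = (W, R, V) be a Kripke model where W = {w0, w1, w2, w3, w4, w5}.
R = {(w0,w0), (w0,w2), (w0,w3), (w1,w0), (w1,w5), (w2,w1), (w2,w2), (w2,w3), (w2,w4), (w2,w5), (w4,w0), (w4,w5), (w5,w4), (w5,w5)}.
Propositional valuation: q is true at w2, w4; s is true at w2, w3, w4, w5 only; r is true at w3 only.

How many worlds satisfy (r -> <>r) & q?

2

Let φ = (r -> <>r) & q. Evaluate φ at each world:
  w0 (successors {w0, w2, w3}): φ is false.
  w1 (successors {w0, w5}): φ is false.
  w2 (successors {w1, w2, w3, w4, w5}): φ is true.
  w3 (successors ∅): φ is false.
  w4 (successors {w0, w5}): φ is true.
  w5 (successors {w4, w5}): φ is false.
For instance, at w4:
  At w4: r -> <>r is true, q is true, so (r -> <>r) & q is true.
    At w4: r is false, <>r is false, so r -> <>r is true.
      At w4: <>r requires r at some successor in {w0, w5}.
        At w0: r is false.
        At w5: r is false.
      So <>r is false at w4.
Satisfying worlds: {w2, w4}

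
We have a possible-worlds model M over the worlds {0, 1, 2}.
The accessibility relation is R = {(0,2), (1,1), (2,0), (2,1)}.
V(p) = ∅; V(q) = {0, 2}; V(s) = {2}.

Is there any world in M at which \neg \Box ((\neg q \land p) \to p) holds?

No

Let φ = \neg \Box ((\neg q \land p) \to p). Evaluate φ at each world:
  0 (successors {2}): φ is false.
  1 (successors {1}): φ is false.
  2 (successors {0, 1}): φ is false.
For instance, at 1:
  At 1: \Box ((\neg q \land p) \to p) is true, so \neg \Box ((\neg q \land p) \to p) is false.
    At 1: \Box ((\neg q \land p) \to p) requires (\neg q \land p) \to p at every successor {1}.
      At 1: (\neg q \land p) \to p is true.
    So \Box ((\neg q \land p) \to p) is true at 1.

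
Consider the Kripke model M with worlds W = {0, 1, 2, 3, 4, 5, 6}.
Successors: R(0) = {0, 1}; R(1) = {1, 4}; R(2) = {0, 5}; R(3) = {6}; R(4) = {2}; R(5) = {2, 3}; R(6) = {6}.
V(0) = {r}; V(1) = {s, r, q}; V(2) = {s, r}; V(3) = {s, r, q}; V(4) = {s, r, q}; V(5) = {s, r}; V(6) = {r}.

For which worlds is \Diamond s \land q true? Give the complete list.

Recall that \Diamond ψ holds at a world iff ψ holds at some accessible world.
Let φ = \Diamond s \land q. Evaluate φ at each world:
  0 (successors {0, 1}): φ is false.
  1 (successors {1, 4}): φ is true.
  2 (successors {0, 5}): φ is false.
  3 (successors {6}): φ is false.
  4 (successors {2}): φ is true.
  5 (successors {2, 3}): φ is false.
  6 (successors {6}): φ is false.
For instance, at 0:
  At 0: \Diamond s is true, q is false, so \Diamond s \land q is false.
    At 0: \Diamond s requires s at some successor in {0, 1}.
      s holds at 1, so \Diamond s is true at 0.
Satisfying worlds: {1, 4}

1, 4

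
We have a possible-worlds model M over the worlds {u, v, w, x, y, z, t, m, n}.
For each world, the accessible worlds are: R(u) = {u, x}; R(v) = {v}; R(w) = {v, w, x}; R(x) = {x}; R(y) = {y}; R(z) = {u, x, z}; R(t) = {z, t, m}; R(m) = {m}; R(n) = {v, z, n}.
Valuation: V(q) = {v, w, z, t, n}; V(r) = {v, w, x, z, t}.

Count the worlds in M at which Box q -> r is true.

Let φ = Box q -> r. Evaluate φ at each world:
  u (successors {u, x}): φ is true.
  v (successors {v}): φ is true.
  w (successors {v, w, x}): φ is true.
  x (successors {x}): φ is true.
  y (successors {y}): φ is true.
  z (successors {u, x, z}): φ is true.
  t (successors {z, t, m}): φ is true.
  m (successors {m}): φ is true.
  n (successors {v, z, n}): φ is false.
For instance, at w:
  At w: Box q is false, r is true, so Box q -> r is true.
    At w: Box q requires q at every successor {v, w, x}.
      q fails at x, so Box q is false at w.
Satisfying worlds: {u, v, w, x, y, z, t, m}

8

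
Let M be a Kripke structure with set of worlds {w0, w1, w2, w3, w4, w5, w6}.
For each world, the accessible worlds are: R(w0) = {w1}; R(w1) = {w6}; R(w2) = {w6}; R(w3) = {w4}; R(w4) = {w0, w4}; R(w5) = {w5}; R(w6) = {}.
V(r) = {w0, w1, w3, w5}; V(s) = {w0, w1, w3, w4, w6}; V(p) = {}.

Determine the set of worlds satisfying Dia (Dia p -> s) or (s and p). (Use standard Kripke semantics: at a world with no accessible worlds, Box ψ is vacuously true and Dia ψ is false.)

w0, w1, w2, w3, w4, w5

Recall that Dia ψ holds at a world iff ψ holds at some accessible world.
Let φ = Dia (Dia p -> s) or (s and p). Evaluate φ at each world:
  w0 (successors {w1}): φ is true.
  w1 (successors {w6}): φ is true.
  w2 (successors {w6}): φ is true.
  w3 (successors {w4}): φ is true.
  w4 (successors {w0, w4}): φ is true.
  w5 (successors {w5}): φ is true.
  w6 (successors ∅): φ is false.
For instance, at w2:
  At w2: Dia (Dia p -> s) is true, s and p is false, so Dia (Dia p -> s) or (s and p) is true.
    At w2: Dia (Dia p -> s) requires Dia p -> s at some successor in {w6}.
      Dia p -> s holds at w6, so Dia (Dia p -> s) is true at w2.
Satisfying worlds: {w0, w1, w2, w3, w4, w5}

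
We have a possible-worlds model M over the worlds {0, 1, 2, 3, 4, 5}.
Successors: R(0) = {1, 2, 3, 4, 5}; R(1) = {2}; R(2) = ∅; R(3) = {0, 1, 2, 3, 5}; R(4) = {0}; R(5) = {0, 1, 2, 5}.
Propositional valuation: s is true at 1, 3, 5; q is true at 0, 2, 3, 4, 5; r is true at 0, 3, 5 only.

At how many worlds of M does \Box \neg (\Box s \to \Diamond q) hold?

Let φ = \Box \neg (\Box s \to \Diamond q). Evaluate φ at each world:
  0 (successors {1, 2, 3, 4, 5}): φ is false.
  1 (successors {2}): φ is true.
  2 (successors ∅): φ is true.
  3 (successors {0, 1, 2, 3, 5}): φ is false.
  4 (successors {0}): φ is false.
  5 (successors {0, 1, 2, 5}): φ is false.
For instance, at 1:
  At 1: \Box \neg (\Box s \to \Diamond q) requires \neg (\Box s \to \Diamond q) at every successor {2}.
      At 2: \Box s \to \Diamond q is false, so \neg (\Box s \to \Diamond q) is true.
  So \Box \neg (\Box s \to \Diamond q) is true at 1.
Satisfying worlds: {1, 2}

2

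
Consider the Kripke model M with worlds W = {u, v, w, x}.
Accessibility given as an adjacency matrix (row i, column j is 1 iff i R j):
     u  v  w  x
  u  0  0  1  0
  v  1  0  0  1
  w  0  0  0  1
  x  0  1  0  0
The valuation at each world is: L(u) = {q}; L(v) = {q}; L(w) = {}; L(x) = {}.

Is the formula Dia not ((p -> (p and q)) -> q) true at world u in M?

At u: Dia not ((p -> (p and q)) -> q) requires not ((p -> (p and q)) -> q) at some successor in {w}.
  not ((p -> (p and q)) -> q) holds at w, so Dia not ((p -> (p and q)) -> q) is true at u.

Yes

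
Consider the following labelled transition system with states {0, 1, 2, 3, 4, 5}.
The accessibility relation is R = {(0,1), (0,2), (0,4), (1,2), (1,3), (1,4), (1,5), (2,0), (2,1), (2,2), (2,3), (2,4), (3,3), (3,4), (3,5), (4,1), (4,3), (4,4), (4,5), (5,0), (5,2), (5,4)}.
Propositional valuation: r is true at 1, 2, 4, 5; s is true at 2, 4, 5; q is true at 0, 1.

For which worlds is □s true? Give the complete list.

none

Let φ = □s. Evaluate φ at each world:
  0 (successors {1, 2, 4}): φ is false.
  1 (successors {2, 3, 4, 5}): φ is false.
  2 (successors {0, 1, 2, 3, 4}): φ is false.
  3 (successors {3, 4, 5}): φ is false.
  4 (successors {1, 3, 4, 5}): φ is false.
  5 (successors {0, 2, 4}): φ is false.
For instance, at 1:
  At 1: □s requires s at every successor {2, 3, 4, 5}.
    s fails at 3, so □s is false at 1.
Satisfying worlds: none.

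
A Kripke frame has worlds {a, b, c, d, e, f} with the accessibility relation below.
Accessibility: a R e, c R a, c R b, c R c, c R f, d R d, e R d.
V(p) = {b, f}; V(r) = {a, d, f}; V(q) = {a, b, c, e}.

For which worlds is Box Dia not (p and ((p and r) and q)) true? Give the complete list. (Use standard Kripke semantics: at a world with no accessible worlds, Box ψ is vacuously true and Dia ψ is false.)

a, b, d, e, f

Recall that Box ψ holds at a world iff ψ holds at every accessible world, and Dia ψ holds iff ψ holds at some accessible world.
Let φ = Box Dia not (p and ((p and r) and q)). Evaluate φ at each world:
  a (successors {e}): φ is true.
  b (successors ∅): φ is true.
  c (successors {a, b, c, f}): φ is false.
  d (successors {d}): φ is true.
  e (successors {d}): φ is true.
  f (successors ∅): φ is true.
For instance, at c:
  At c: Box Dia not (p and ((p and r) and q)) requires Dia not (p and ((p and r) and q)) at every successor {a, b, c, f}.
    Dia not (p and ((p and r) and q)) fails at b, so Box Dia not (p and ((p and r) and q)) is false at c.
      At b: no accessible worlds, so Dia not (p and ((p and r) and q)) is false.
Satisfying worlds: {a, b, d, e, f}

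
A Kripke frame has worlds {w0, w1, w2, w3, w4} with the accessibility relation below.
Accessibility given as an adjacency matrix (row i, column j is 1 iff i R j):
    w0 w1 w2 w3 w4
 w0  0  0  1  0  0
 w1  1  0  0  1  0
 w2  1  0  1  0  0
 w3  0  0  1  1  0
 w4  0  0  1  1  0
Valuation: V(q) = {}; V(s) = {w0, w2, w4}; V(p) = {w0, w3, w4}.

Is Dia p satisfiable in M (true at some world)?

Let φ = Dia p. Evaluate φ at each world:
  w0 (successors {w2}): φ is false.
  w1 (successors {w0, w3}): φ is true.
  w2 (successors {w0, w2}): φ is true.
  w3 (successors {w2, w3}): φ is true.
  w4 (successors {w2, w3}): φ is true.
Detail at w1 (witness):
  At w1: Dia p requires p at some successor in {w0, w3}.
    p holds at w0, so Dia p is true at w1.

Yes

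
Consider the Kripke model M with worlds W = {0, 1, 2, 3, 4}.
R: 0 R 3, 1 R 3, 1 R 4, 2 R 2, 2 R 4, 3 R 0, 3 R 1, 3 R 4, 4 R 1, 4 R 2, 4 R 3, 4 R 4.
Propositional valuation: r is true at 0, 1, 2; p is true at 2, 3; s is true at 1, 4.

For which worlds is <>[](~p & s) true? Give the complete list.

Let φ = <>[](~p & s). Evaluate φ at each world:
  0 (successors {3}): φ is false.
  1 (successors {3, 4}): φ is false.
  2 (successors {2, 4}): φ is false.
  3 (successors {0, 1, 4}): φ is false.
  4 (successors {1, 2, 3, 4}): φ is false.
For instance, at 4:
  At 4: <>[](~p & s) requires [](~p & s) at some successor in {1, 2, 3, 4}.
    At 1: [](~p & s) is false.
    At 2: [](~p & s) is false.
    At 3: [](~p & s) is false.
    At 4: [](~p & s) is false.
  So <>[](~p & s) is false at 4.
Satisfying worlds: none.

none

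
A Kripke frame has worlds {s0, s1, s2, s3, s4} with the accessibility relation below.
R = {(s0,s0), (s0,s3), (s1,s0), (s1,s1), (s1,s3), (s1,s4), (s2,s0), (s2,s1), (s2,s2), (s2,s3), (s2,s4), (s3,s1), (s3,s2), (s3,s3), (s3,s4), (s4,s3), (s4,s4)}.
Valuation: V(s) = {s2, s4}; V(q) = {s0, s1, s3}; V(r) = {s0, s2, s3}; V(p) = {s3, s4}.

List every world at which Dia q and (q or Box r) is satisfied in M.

s0, s1, s3

Recall that Box ψ holds at a world iff ψ holds at every accessible world, and Dia ψ holds iff ψ holds at some accessible world.
Let φ = Dia q and (q or Box r). Evaluate φ at each world:
  s0 (successors {s0, s3}): φ is true.
  s1 (successors {s0, s1, s3, s4}): φ is true.
  s2 (successors {s0, s1, s2, s3, s4}): φ is false.
  s3 (successors {s1, s2, s3, s4}): φ is true.
  s4 (successors {s3, s4}): φ is false.
For instance, at s0:
  At s0: Dia q is true, q or Box r is true, so Dia q and (q or Box r) is true.
    At s0: Dia q requires q at some successor in {s0, s3}.
      q holds at s0, so Dia q is true at s0.
    At s0: q is true, Box r is true, so q or Box r is true.
      At s0: Box r requires r at every successor {s0, s3}.
        At s0: r is true.
        At s3: r is true.
      So Box r is true at s0.
Satisfying worlds: {s0, s1, s3}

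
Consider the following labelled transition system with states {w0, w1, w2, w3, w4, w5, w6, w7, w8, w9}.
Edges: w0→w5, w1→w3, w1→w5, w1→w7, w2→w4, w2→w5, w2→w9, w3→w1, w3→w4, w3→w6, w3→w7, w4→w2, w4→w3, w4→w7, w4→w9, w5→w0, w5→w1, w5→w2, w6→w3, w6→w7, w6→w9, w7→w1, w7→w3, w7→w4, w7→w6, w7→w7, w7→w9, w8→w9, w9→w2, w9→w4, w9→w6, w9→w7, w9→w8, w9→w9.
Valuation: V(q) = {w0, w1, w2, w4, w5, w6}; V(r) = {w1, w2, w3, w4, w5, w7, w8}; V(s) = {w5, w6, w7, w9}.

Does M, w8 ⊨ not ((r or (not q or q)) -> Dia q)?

Yes

At w8: (r or (not q or q)) -> Dia q is false, so not ((r or (not q or q)) -> Dia q) is true.
  At w8: r or (not q or q) is true, Dia q is false, so (r or (not q or q)) -> Dia q is false.
    At w8: Dia q requires q at some successor in {w9}.
      At w9: q is false.
    So Dia q is false at w8.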